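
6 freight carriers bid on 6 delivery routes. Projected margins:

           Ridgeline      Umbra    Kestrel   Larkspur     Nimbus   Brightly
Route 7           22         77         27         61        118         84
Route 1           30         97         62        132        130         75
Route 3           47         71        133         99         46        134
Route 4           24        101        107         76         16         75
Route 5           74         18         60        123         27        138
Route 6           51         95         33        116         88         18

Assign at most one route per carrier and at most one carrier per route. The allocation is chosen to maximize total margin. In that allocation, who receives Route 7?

Nimbus receives Route 7.

Optimal: Ridgeline→Route 6 ($51k), Umbra→Route 4 ($101k), Kestrel→Route 3 ($133k), Larkspur→Route 1 ($132k), Nimbus→Route 7 ($118k), Brightly→Route 5 ($138k) — total 51+101+133+132+118+138 = $673k.
Row-greedy (each carrier in turn takes its best remaining route) gives $576k, worse by 97.
No other one-to-one assignment exceeds $673k.
Nimbus's own top route is Route 1 ($130k), but forcing Nimbus→Route 1 and reassigning the rest optimally gives only $640k — worse by 33.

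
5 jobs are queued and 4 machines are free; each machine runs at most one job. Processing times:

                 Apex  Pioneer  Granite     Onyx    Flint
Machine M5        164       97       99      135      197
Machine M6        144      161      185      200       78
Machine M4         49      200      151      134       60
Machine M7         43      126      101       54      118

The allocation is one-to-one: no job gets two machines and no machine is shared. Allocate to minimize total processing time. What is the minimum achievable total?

Optimal: Pioneer→Machine M5 (97 min), Flint→Machine M6 (78 min), Apex→Machine M4 (49 min), Onyx→Machine M7 (54 min) — total 97+78+49+54 = 278 min.
Min-entry greedy (repeatedly take the single cheapest remaining cell) gives 385 min, worse by 107.

Minimum total: 278 min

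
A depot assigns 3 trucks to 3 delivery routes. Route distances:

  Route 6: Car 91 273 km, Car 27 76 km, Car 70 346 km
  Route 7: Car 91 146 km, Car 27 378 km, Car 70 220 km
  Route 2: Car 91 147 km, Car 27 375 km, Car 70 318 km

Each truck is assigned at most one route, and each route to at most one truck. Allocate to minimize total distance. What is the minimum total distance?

Min total: 443 km

Optimal: Car 91→Route 2 (147 km), Car 27→Route 6 (76 km), Car 70→Route 7 (220 km) — total 147+76+220 = 443 km.
Every other assignment is strictly worse.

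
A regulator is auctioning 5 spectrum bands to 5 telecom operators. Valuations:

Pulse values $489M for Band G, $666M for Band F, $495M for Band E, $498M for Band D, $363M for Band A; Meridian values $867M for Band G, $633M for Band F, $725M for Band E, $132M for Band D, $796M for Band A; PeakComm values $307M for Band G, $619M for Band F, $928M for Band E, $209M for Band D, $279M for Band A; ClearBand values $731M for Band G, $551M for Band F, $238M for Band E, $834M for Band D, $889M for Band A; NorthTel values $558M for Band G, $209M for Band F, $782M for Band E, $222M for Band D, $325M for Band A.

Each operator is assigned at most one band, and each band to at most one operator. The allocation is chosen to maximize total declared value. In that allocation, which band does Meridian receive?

Optimal: Pulse→Band F ($666M), Meridian→Band A ($796M), PeakComm→Band E ($928M), ClearBand→Band D ($834M), NorthTel→Band G ($558M) — total 666+796+928+834+558 = $3782M.
Max-entry greedy (repeatedly take the single best remaining cell) gives $3572M, worse by 210.
Next-best assignment: Pulse→Band D, Meridian→Band G, PeakComm→Band F, ClearBand→Band A, NorthTel→Band E = $3655M.
Meridian's own top band is Band G ($867M), but forcing Meridian→Band G and reassigning the rest optimally gives only $3655M — worse by 127.

Meridian receives Band A.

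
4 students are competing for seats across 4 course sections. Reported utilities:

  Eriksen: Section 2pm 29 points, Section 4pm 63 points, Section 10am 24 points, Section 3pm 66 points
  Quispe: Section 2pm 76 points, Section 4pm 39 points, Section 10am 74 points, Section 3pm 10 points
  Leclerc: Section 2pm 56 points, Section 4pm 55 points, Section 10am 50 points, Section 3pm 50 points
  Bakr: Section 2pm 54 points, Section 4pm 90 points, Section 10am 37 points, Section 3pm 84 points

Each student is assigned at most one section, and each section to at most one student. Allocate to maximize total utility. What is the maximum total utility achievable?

This is the linear assignment problem.
Optimal: Eriksen→Section 3pm (66 points), Quispe→Section 10am (74 points), Leclerc→Section 2pm (56 points), Bakr→Section 4pm (90 points) — total 66+74+56+90 = 286 points.
Column-greedy (each section in turn goes to its best remaining student) gives 282 points, worse by 4.

Maximum total: 286 points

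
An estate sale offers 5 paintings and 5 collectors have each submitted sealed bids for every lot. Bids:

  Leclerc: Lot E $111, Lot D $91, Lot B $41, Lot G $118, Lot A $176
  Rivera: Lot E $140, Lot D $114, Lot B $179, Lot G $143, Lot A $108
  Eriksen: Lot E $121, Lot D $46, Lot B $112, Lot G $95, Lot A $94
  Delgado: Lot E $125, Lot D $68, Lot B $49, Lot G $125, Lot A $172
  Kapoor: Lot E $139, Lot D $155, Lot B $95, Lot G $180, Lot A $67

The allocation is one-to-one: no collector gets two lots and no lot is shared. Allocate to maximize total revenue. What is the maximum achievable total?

Max total: $756

Optimal: Leclerc→Lot A ($176), Rivera→Lot B ($179), Eriksen→Lot E ($121), Delgado→Lot G ($125), Kapoor→Lot D ($155) — total 176+179+121+125+155 = $756.
Column-greedy (each lot in turn goes to its best remaining collector) gives $708, worse by 48.
Next-best assignment: Leclerc→Lot G, Rivera→Lot B, Eriksen→Lot E, Delgado→Lot A, Kapoor→Lot D = $745.
Swapping Delgado↔Leclerc (Delgado→Lot A $172, Leclerc→Lot G $118) loses 11.
Checked against all permutations: $756 is optimal.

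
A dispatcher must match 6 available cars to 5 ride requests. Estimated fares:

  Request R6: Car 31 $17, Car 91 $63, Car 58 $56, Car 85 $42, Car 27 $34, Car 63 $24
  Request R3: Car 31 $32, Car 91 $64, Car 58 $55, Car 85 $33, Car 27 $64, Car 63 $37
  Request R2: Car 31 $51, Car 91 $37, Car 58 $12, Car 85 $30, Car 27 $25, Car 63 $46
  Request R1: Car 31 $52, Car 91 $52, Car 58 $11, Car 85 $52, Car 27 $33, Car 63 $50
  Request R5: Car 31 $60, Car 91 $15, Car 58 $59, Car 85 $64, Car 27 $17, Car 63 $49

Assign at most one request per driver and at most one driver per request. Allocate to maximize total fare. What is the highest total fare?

Treat this as an assignment problem: match each driver to one request.
Optimal: Car 91→Request R6 ($63), Car 27→Request R3 ($64), Car 31→Request R2 ($51), Car 63→Request R1 ($50), Car 85→Request R5 ($64) — total 63+64+51+50+64 = $292.
Max-entry greedy (repeatedly take the single best remaining cell) gives $282, worse by 10.
Next-best assignment: Car 91→Request R6, Car 27→Request R3, Car 31→Request R2, Car 85→Request R1, Car 58→Request R5 = $289.
Swapping Car 31↔Car 91 (Car 31→Request R6 $17, Car 91→Request R2 $37) loses 60.

Max total: $292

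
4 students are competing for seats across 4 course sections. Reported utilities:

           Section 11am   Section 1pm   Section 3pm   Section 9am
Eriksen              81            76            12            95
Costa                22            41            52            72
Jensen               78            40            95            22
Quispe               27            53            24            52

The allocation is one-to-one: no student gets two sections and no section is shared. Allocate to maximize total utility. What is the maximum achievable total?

Maximum total: 301 points

This is a one-to-one assignment (maximum-weight bipartite matching).
Optimal: Eriksen→Section 11am (81 points), Costa→Section 9am (72 points), Jensen→Section 3pm (95 points), Quispe→Section 1pm (53 points) — total 81+72+95+53 = 301 points.
Next-best assignment: Eriksen→Section 9am, Costa→Section 3pm, Jensen→Section 11am, Quispe→Section 1pm = 278 points.
Swapping Eriksen↔Quispe (Eriksen→Section 1pm 76 points, Quispe→Section 11am 27 points) loses 31.
Every other assignment is strictly worse.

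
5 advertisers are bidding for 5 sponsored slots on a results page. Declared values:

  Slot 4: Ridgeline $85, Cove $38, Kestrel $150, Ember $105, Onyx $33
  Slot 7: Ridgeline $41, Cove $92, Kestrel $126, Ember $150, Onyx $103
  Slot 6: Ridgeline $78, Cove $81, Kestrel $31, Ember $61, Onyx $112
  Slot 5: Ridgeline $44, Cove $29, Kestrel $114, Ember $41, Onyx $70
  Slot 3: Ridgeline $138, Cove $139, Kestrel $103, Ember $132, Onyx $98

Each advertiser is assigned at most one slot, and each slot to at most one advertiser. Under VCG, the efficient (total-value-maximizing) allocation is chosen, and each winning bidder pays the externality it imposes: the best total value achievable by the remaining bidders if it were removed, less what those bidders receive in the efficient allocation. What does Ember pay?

Efficient allocation: Ridgeline→Slot 4 ($85), Cove→Slot 3 ($139), Kestrel→Slot 5 ($114), Ember→Slot 7 ($150), Onyx→Slot 6 ($112); total welfare W = $600.
Ember receives Slot 7 at value $150, so the others get W − 150 = $450.
Without Ember: best allocation of the remaining 4 bidders over all 5 slots is Ridgeline→Slot 3 ($138), Cove→Slot 7 ($92), Kestrel→Slot 4 ($150), Onyx→Slot 6 ($112), total $492.
VCG payment = (others' best without Ember) − (others' welfare with Ember) = 492 − 450 = $42.

Ember pays $42.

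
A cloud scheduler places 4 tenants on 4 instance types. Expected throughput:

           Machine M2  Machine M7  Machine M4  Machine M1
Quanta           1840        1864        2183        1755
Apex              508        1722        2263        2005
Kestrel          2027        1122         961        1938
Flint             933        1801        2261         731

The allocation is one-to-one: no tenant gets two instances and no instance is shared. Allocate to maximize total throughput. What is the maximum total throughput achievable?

Optimal: Quanta→Machine M7 (1864 ops/s), Apex→Machine M1 (2005 ops/s), Kestrel→Machine M2 (2027 ops/s), Flint→Machine M4 (2261 ops/s) — total 1864+2005+2027+2261 = 8157 ops/s.
Column-greedy (each instance in turn goes to its best remaining tenant) gives 6885 ops/s, worse by 1272.
Next-best assignment: Quanta→Machine M4, Apex→Machine M1, Kestrel→Machine M2, Flint→Machine M7 = 8016 ops/s.
Checked against all permutations: 8157 ops/s is optimal.

Maximum total: 8157 ops/s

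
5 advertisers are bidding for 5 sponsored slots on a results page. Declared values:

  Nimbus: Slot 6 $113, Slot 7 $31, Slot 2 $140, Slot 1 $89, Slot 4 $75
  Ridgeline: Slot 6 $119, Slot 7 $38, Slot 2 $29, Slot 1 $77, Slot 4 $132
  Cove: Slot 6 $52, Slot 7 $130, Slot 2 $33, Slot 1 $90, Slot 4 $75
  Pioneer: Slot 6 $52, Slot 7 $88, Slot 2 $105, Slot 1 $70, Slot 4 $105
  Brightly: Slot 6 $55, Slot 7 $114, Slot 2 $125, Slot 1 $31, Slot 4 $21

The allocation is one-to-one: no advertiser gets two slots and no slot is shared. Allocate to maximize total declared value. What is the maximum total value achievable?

Maximum total: $570

This is a one-to-one assignment (maximum-weight bipartite matching).
Optimal: Nimbus→Slot 6 ($113), Ridgeline→Slot 4 ($132), Cove→Slot 7 ($130), Pioneer→Slot 1 ($70), Brightly→Slot 2 ($125) — total 113+132+130+70+125 = $570.
Column-greedy (each slot in turn goes to its best remaining advertiser) gives $480, worse by 90.
Next-best assignment: Nimbus→Slot 2, Ridgeline→Slot 6, Cove→Slot 1, Pioneer→Slot 4, Brightly→Slot 7 = $568.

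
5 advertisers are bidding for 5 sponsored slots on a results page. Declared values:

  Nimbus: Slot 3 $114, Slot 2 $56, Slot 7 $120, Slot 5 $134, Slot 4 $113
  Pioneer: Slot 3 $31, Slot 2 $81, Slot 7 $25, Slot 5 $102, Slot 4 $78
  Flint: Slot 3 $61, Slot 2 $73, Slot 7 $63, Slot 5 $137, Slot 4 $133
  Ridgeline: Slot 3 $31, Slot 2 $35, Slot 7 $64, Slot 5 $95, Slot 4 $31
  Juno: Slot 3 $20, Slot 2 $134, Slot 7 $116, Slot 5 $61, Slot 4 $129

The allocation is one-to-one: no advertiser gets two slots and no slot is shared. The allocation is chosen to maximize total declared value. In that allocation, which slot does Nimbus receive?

Nimbus receives Slot 3.

This is the linear assignment problem.
Optimal: Nimbus→Slot 3 ($114), Pioneer→Slot 5 ($102), Flint→Slot 4 ($133), Ridgeline→Slot 7 ($64), Juno→Slot 2 ($134) — total 114+102+133+64+134 = $547.
Max-entry greedy (repeatedly take the single best remaining cell) gives $500, worse by 47.
Every other assignment is strictly worse.
Nimbus's own top slot is Slot 5 ($134), but forcing Nimbus→Slot 5 and reassigning the rest optimally gives only $496 — worse by 51.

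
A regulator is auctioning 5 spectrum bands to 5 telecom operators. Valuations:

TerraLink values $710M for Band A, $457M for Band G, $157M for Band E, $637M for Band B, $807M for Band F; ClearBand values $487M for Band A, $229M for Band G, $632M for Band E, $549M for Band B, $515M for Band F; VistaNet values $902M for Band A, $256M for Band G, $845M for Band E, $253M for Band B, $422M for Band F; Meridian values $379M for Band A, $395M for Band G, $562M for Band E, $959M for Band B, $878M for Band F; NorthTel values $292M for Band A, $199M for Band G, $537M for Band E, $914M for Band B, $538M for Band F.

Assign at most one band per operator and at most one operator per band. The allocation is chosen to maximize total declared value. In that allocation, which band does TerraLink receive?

Optimal: TerraLink→Band G ($457M), ClearBand→Band E ($632M), VistaNet→Band A ($902M), Meridian→Band F ($878M), NorthTel→Band B ($914M) — total 457+632+902+878+914 = $3783M.
Column-greedy (each band in turn goes to its best remaining operator) gives $3488M, worse by 295.
Next-best assignment: TerraLink→Band F, ClearBand→Band E, VistaNet→Band A, Meridian→Band G, NorthTel→Band B = $3650M.
Every other assignment is strictly worse.
TerraLink's own top band is Band F ($807M), but forcing TerraLink→Band F and reassigning the rest optimally gives only $3650M — worse by 133.

TerraLink receives Band G.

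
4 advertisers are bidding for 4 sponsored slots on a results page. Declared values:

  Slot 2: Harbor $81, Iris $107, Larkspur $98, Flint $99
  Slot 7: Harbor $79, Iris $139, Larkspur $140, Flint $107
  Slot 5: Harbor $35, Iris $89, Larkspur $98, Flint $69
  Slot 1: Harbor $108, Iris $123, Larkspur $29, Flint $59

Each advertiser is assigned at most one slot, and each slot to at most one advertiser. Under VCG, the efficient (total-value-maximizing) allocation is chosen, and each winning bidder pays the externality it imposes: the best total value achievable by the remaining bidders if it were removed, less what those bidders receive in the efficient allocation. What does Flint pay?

Flint pays $10.

Efficient allocation: Harbor→Slot 1 ($108), Iris→Slot 7 ($139), Larkspur→Slot 5 ($98), Flint→Slot 2 ($99); total welfare W = $444.
Flint receives Slot 2 at value $99, so the others get W − 99 = $345.
Without Flint: best allocation of the remaining 3 bidders over all 4 slots is Harbor→Slot 1 ($108), Iris→Slot 2 ($107), Larkspur→Slot 7 ($140), total $355.
VCG payment = (others' best without Flint) − (others' welfare with Flint) = 355 − 345 = $10.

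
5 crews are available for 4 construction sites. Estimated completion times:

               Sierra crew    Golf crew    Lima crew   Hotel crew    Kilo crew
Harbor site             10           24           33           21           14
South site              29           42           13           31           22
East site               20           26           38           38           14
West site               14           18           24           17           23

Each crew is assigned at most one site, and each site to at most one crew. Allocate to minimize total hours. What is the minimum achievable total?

Minimum total: 54 hours

Optimal: Sierra crew→Harbor site (10 hours), Lima crew→South site (13 hours), Kilo crew→East site (14 hours), Hotel crew→West site (17 hours) — total 10+13+14+17 = 54 hours.
Row-greedy (each crew in turn takes its cheapest remaining site) gives 79 hours, worse by 25.
Next-best assignment: Sierra crew→Harbor site, Lima crew→South site, Kilo crew→East site, Golf crew→West site = 55 hours.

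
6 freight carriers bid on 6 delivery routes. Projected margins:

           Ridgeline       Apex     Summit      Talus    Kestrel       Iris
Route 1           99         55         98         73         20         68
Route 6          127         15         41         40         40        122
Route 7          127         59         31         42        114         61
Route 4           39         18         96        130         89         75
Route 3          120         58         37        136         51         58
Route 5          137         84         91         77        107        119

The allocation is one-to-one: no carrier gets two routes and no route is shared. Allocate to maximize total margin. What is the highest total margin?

Max total: $668k

Optimal: Ridgeline→Route 3 ($120k), Apex→Route 5 ($84k), Summit→Route 1 ($98k), Talus→Route 4 ($130k), Kestrel→Route 7 ($114k), Iris→Route 6 ($122k) — total 120+84+98+130+114+122 = $668k.
Max-entry greedy (repeatedly take the single best remaining cell) gives $625k, worse by 43.
Swapping Apex↔Kestrel (Apex→Route 7 $59k, Kestrel→Route 5 $107k) loses 32.
Every other assignment is strictly worse.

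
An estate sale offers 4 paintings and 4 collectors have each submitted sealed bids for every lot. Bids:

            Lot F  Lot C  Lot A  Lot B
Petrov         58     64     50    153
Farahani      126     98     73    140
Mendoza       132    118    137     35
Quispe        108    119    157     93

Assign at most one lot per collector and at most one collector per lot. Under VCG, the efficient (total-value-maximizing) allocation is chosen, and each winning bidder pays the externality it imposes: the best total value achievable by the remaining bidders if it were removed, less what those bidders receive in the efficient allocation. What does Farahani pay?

Efficient allocation: Petrov→Lot B ($153), Farahani→Lot F ($126), Mendoza→Lot C ($118), Quispe→Lot A ($157); total welfare W = $554.
Farahani receives Lot F at value $126, so the others get W − 126 = $428.
Without Farahani: best allocation of the remaining 3 bidders over all 4 lots is Petrov→Lot B ($153), Mendoza→Lot F ($132), Quispe→Lot A ($157), total $442.
VCG payment = (others' best without Farahani) − (others' welfare with Farahani) = 442 − 428 = $14.

Farahani pays $14.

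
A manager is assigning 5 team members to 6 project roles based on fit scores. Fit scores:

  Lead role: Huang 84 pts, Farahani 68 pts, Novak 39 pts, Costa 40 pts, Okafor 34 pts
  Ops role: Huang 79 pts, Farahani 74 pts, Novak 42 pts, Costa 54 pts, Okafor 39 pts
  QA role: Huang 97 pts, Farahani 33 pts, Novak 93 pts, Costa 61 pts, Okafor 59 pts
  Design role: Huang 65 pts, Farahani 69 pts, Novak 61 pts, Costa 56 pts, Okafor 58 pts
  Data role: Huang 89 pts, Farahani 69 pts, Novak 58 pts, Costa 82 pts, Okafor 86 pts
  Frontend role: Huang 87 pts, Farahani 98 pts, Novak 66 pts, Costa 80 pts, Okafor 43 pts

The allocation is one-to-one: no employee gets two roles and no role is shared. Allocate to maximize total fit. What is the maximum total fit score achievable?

Max total: 417 pts

Optimal: Huang→Lead role (84 pts), Farahani→Ops role (74 pts), Novak→QA role (93 pts), Costa→Frontend role (80 pts), Okafor→Data role (86 pts) — total 84+74+93+80+86 = 417 pts.
Swapping Costa↔Huang (Costa→Lead role 40 pts, Huang→Frontend role 87 pts) loses 37.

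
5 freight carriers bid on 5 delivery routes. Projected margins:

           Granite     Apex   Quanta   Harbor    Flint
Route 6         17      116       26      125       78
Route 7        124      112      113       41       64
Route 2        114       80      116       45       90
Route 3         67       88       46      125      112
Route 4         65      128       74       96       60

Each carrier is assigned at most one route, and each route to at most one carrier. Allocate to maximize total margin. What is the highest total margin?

Max total: $605k

Optimal: Granite→Route 7 ($124k), Apex→Route 4 ($128k), Quanta→Route 2 ($116k), Harbor→Route 6 ($125k), Flint→Route 3 ($112k) — total 124+128+116+125+112 = $605k.
Next-best assignment: Granite→Route 2, Apex→Route 4, Quanta→Route 7, Harbor→Route 6, Flint→Route 3 = $592k.
No other one-to-one assignment exceeds $605k.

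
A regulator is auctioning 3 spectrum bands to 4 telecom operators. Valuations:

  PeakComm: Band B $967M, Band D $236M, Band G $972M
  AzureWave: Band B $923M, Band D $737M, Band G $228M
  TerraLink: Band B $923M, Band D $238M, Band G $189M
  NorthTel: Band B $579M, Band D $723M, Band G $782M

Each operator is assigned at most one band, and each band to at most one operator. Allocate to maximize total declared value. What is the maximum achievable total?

Max total: $2632M

Optimal: TerraLink→Band B ($923M), AzureWave→Band D ($737M), PeakComm→Band G ($972M) — total 923+737+972 = $2632M.
Column-greedy (each band in turn goes to its best remaining operator) gives $2486M, worse by 146.
Swapping PeakComm↔TerraLink (PeakComm→Band B $967M, TerraLink→Band G $189M) loses 739.
No other one-to-one assignment exceeds $2632M.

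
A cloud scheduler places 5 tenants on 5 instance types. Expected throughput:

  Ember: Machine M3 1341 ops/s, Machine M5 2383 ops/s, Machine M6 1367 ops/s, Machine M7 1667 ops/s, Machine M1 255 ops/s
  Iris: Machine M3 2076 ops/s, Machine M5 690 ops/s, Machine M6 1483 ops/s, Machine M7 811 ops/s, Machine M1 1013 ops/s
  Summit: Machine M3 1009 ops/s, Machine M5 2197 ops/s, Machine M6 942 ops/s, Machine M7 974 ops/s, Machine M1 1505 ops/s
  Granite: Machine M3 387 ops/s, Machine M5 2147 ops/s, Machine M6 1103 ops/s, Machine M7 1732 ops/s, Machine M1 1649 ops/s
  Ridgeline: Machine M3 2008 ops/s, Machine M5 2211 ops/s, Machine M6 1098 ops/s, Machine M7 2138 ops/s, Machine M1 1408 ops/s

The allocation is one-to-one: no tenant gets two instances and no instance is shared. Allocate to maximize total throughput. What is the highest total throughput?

Maximum total: 9427 ops/s

This is a one-to-one assignment (maximum-weight bipartite matching).
Optimal: Ember→Machine M6 (1367 ops/s), Iris→Machine M3 (2076 ops/s), Summit→Machine M5 (2197 ops/s), Granite→Machine M1 (1649 ops/s), Ridgeline→Machine M7 (2138 ops/s) — total 1367+2076+2197+1649+2138 = 9427 ops/s.
Next-best assignment: Ember→Machine M6, Iris→Machine M3, Summit→Machine M1, Granite→Machine M5, Ridgeline→Machine M7 = 9233 ops/s.
Checked against all permutations: 9427 ops/s is optimal.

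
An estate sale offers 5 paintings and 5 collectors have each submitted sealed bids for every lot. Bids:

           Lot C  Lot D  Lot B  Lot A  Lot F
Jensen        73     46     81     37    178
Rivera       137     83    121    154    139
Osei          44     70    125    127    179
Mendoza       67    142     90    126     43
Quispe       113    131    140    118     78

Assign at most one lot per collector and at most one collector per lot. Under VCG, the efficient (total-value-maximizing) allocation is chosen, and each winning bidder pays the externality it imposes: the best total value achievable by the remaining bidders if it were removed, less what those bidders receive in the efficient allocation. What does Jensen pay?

Jensen pays $69.

Efficient allocation: Jensen→Lot F ($178), Rivera→Lot C ($137), Osei→Lot A ($127), Mendoza→Lot D ($142), Quispe→Lot B ($140); total welfare W = $724.
Jensen receives Lot F at value $178, so the others get W − 178 = $546.
Without Jensen: best allocation of the remaining 4 bidders over all 5 lots is Rivera→Lot A ($154), Osei→Lot F ($179), Mendoza→Lot D ($142), Quispe→Lot B ($140), total $615.
VCG payment = (others' best without Jensen) − (others' welfare with Jensen) = 615 − 546 = $69.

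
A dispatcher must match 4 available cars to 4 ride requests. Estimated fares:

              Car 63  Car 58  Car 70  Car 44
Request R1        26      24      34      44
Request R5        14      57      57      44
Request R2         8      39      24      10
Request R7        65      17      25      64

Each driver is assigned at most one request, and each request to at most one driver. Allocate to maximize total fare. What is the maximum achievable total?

Treat this as an assignment problem: match each driver to one request.
Optimal: Car 63→Request R7 ($65), Car 58→Request R2 ($39), Car 70→Request R5 ($57), Car 44→Request R1 ($44) — total 65+39+57+44 = $205.
Column-greedy (each request in turn goes to its best remaining driver) gives $190, worse by 15.
Checked against all permutations: $205 is optimal.

Maximum total: $205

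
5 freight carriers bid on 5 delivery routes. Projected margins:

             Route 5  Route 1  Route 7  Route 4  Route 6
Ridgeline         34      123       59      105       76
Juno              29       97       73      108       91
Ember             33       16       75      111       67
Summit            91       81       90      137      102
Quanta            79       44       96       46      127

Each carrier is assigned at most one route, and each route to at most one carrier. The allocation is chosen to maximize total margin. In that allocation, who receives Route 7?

Optimal: Ridgeline→Route 1 ($123k), Juno→Route 7 ($73k), Ember→Route 4 ($111k), Summit→Route 5 ($91k), Quanta→Route 6 ($127k) — total 123+73+111+91+127 = $525k.
Column-greedy (each route in turn goes to its best remaining carrier) gives $512k, worse by 13.
Juno's own top route is Route 4 ($108k), but forcing Juno→Route 4 and reassigning the rest optimally gives only $524k — worse by 1.

Juno receives Route 7.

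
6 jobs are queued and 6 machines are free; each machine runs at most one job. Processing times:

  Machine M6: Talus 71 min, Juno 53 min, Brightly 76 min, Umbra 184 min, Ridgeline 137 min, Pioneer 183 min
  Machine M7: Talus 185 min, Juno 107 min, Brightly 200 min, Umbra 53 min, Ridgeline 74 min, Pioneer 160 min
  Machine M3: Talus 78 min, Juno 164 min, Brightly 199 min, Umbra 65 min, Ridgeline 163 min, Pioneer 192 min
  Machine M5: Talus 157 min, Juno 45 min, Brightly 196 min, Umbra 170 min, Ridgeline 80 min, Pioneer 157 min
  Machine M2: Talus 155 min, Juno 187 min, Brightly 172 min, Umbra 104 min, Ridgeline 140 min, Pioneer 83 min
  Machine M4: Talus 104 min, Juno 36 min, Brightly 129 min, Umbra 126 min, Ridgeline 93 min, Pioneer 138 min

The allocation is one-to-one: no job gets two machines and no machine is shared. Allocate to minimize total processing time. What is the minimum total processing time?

Optimal: Talus→Machine M3 (78 min), Juno→Machine M4 (36 min), Brightly→Machine M6 (76 min), Umbra→Machine M7 (53 min), Ridgeline→Machine M5 (80 min), Pioneer→Machine M2 (83 min) — total 78+36+76+53+80+83 = 406 min.
Column-greedy (each machine in turn goes to its cheapest remaining job) gives 476 min, worse by 70.

Min total: 406 min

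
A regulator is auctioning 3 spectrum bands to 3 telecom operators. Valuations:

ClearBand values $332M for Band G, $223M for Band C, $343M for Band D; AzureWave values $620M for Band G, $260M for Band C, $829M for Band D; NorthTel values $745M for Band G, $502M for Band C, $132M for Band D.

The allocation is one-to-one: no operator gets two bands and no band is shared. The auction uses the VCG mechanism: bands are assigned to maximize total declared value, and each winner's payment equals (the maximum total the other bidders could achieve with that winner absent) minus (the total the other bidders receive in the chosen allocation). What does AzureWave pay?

AzureWave pays $120M.

Efficient allocation: ClearBand→Band C ($223M), AzureWave→Band D ($829M), NorthTel→Band G ($745M); total welfare W = $1797M.
AzureWave receives Band D at value $829M, so the others get W − 829 = $968M.
Without AzureWave: best allocation of the remaining 2 bidders over all 3 bands is ClearBand→Band D ($343M), NorthTel→Band G ($745M), total $1088M.
VCG payment = (others' best without AzureWave) − (others' welfare with AzureWave) = 1088 − 968 = $120M.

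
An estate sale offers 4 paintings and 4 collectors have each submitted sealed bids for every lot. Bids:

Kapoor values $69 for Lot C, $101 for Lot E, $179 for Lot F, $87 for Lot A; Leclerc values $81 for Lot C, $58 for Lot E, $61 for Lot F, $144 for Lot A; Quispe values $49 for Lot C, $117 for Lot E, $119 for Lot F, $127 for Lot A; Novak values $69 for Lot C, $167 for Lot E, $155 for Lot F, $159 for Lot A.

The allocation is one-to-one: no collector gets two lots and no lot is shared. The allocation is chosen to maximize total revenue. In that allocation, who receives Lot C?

This is a one-to-one assignment (maximum-weight bipartite matching).
Optimal: Kapoor→Lot F ($179), Leclerc→Lot C ($81), Quispe→Lot A ($127), Novak→Lot E ($167) — total 179+81+127+167 = $554.
Max-entry greedy (repeatedly take the single best remaining cell) gives $539, worse by 15.
Every other assignment is strictly worse.
Leclerc's own top lot is Lot A ($144), but forcing Leclerc→Lot A and reassigning the rest optimally gives only $539 — worse by 15.

Leclerc receives Lot C.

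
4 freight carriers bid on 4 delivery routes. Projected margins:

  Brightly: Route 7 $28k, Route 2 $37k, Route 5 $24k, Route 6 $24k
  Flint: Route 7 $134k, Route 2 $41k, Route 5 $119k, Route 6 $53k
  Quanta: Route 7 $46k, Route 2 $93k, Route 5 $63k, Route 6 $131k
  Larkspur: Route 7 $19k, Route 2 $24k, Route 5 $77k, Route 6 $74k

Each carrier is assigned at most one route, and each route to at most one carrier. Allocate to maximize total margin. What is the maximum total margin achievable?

Optimal: Brightly→Route 2 ($37k), Flint→Route 7 ($134k), Quanta→Route 6 ($131k), Larkspur→Route 5 ($77k) — total 37+134+131+77 = $379k.
Column-greedy (each route in turn goes to its best remaining carrier) gives $328k, worse by 51.
Swapping Flint↔Brightly (Flint→Route 2 $41k, Brightly→Route 7 $28k) loses 102.
Every other assignment is strictly worse.

Maximum total: $379k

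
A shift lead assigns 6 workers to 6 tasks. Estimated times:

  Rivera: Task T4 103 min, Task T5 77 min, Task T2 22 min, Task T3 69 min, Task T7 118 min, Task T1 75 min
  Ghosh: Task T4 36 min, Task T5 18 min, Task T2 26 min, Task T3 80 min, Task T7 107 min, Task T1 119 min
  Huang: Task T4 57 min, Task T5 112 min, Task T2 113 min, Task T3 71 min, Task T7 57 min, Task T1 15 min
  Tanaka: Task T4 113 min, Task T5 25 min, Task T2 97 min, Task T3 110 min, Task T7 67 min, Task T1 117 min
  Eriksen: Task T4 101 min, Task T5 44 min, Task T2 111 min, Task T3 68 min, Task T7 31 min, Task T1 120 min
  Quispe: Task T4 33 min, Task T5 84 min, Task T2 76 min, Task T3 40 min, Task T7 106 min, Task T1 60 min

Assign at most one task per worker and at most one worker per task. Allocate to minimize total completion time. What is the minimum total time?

This is a one-to-one assignment (minimum-cost bipartite matching).
Optimal: Rivera→Task T2 (22 min), Ghosh→Task T4 (36 min), Huang→Task T1 (15 min), Tanaka→Task T5 (25 min), Eriksen→Task T7 (31 min), Quispe→Task T3 (40 min) — total 22+36+15+25+31+40 = 169 min.
Column-greedy (each task in turn goes to its cheapest remaining worker) gives 315 min, worse by 146.

Min total: 169 min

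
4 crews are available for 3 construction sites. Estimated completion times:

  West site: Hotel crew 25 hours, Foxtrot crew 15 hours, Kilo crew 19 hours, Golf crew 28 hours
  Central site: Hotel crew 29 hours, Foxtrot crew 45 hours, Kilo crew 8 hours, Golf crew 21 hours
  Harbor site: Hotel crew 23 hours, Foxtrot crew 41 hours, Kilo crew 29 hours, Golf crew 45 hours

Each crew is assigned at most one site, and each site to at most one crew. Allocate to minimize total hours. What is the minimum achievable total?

Optimal: Foxtrot crew→West site (15 hours), Kilo crew→Central site (8 hours), Hotel crew→Harbor site (23 hours) — total 15+8+23 = 46 hours.
Checked against all permutations: 46 hours is optimal.

Min total: 46 hours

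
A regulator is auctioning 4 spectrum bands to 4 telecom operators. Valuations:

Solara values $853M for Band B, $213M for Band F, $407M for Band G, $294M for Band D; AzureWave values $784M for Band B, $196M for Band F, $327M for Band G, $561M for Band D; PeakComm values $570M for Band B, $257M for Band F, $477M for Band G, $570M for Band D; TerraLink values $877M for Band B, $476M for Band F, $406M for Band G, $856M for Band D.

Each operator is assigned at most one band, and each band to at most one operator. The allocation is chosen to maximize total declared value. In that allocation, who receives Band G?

PeakComm receives Band G.

Optimal: Solara→Band B ($853M), AzureWave→Band F ($196M), PeakComm→Band G ($477M), TerraLink→Band D ($856M) — total 853+196+477+856 = $2382M.
Row-greedy (each operator in turn takes its best remaining band) gives $2367M, worse by 15.
Swapping AzureWave↔PeakComm (AzureWave→Band G $327M, PeakComm→Band F $257M) loses 89.
Every other assignment is strictly worse.
PeakComm's own top band is Band B ($570M), but forcing PeakComm→Band B and reassigning the rest optimally gives only $2029M — worse by 353.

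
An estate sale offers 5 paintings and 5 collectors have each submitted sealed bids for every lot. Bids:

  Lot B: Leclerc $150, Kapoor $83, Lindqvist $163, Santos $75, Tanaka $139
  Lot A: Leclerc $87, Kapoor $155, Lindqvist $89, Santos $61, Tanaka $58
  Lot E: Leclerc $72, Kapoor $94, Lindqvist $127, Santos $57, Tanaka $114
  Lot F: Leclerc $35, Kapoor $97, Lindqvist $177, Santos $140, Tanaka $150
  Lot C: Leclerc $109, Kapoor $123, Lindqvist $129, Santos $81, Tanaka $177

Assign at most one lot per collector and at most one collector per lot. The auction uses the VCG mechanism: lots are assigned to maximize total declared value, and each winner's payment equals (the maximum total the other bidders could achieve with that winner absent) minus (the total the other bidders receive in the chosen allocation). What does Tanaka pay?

Tanaka pays $2.

Efficient allocation: Leclerc→Lot B ($150), Kapoor→Lot A ($155), Lindqvist→Lot E ($127), Santos→Lot F ($140), Tanaka→Lot C ($177); total welfare W = $749.
Tanaka receives Lot C at value $177, so the others get W − 177 = $572.
Without Tanaka: best allocation of the remaining 4 bidders over all 5 lots is Leclerc→Lot B ($150), Kapoor→Lot A ($155), Lindqvist→Lot C ($129), Santos→Lot F ($140), total $574.
VCG payment = (others' best without Tanaka) − (others' welfare with Tanaka) = 574 − 572 = $2.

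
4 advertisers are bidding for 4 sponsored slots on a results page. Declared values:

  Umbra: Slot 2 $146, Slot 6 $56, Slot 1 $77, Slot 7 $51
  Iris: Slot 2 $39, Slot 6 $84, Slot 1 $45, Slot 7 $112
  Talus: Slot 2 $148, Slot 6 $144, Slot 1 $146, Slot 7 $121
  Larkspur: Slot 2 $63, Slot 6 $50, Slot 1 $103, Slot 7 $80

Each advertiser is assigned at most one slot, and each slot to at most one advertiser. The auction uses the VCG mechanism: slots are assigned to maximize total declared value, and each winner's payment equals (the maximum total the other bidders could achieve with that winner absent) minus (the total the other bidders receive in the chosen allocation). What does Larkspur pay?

Larkspur pays $2.

Efficient allocation: Umbra→Slot 2 ($146), Iris→Slot 7 ($112), Talus→Slot 6 ($144), Larkspur→Slot 1 ($103); total welfare W = $505.
Larkspur receives Slot 1 at value $103, so the others get W − 103 = $402.
Without Larkspur: best allocation of the remaining 3 bidders over all 4 slots is Umbra→Slot 2 ($146), Iris→Slot 7 ($112), Talus→Slot 1 ($146), total $404.
VCG payment = (others' best without Larkspur) − (others' welfare with Larkspur) = 404 − 402 = $2.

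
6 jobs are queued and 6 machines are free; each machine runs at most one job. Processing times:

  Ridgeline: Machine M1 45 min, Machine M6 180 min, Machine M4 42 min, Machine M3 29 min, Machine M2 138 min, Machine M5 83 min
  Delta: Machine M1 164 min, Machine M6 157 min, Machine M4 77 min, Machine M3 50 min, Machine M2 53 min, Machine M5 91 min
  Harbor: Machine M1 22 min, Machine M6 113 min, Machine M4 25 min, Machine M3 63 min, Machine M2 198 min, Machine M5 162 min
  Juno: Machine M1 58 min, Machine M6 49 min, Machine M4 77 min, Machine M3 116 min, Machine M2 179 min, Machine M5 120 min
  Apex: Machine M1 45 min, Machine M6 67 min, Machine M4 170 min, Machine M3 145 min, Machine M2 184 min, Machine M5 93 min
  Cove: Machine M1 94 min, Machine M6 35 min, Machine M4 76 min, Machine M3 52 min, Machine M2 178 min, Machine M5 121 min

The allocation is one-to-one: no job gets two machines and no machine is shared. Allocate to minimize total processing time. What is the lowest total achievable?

Optimal: Ridgeline→Machine M3 (29 min), Delta→Machine M2 (53 min), Harbor→Machine M4 (25 min), Juno→Machine M1 (58 min), Apex→Machine M5 (93 min), Cove→Machine M6 (35 min) — total 29+53+25+58+93+35 = 293 min.
Row-greedy (each job in turn takes its cheapest remaining machine) gives 322 min, worse by 29.
Next-best assignment: Ridgeline→Machine M3, Delta→Machine M2, Harbor→Machine M4, Juno→Machine M5, Apex→Machine M1, Cove→Machine M6 = 307 min.

Min total: 293 min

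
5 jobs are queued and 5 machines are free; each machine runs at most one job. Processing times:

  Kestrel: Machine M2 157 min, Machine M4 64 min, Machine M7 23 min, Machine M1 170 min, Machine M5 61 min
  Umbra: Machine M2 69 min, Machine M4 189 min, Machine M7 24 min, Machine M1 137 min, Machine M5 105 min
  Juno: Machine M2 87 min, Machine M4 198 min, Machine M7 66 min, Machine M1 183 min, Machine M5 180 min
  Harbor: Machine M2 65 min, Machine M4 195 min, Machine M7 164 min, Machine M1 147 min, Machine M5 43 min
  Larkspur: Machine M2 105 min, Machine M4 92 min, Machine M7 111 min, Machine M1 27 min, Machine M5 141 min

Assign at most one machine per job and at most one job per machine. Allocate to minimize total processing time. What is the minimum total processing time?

Min total: 245 min

This is a one-to-one assignment (minimum-cost bipartite matching).
Optimal: Kestrel→Machine M4 (64 min), Umbra→Machine M7 (24 min), Juno→Machine M2 (87 min), Harbor→Machine M5 (43 min), Larkspur→Machine M1 (27 min) — total 64+24+87+43+27 = 245 min.
Min-entry greedy (repeatedly take the single cheapest remaining cell) gives 360 min, worse by 115.
Next-best assignment: Kestrel→Machine M4, Umbra→Machine M2, Juno→Machine M7, Harbor→Machine M5, Larkspur→Machine M1 = 269 min.
Swapping Kestrel↔Larkspur (Kestrel→Machine M1 170 min, Larkspur→Machine M4 92 min) adds 171.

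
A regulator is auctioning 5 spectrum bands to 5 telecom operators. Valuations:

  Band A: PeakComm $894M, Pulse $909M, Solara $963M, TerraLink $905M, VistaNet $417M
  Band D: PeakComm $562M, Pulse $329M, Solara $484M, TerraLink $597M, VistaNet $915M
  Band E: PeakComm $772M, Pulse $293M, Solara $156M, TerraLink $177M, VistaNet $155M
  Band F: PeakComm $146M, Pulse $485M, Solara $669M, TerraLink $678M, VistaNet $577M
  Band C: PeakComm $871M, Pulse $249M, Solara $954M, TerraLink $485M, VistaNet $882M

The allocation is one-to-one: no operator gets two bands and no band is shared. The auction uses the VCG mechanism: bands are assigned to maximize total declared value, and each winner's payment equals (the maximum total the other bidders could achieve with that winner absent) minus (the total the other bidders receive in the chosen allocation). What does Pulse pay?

Efficient allocation: PeakComm→Band E ($772M), Pulse→Band A ($909M), Solara→Band C ($954M), TerraLink→Band F ($678M), VistaNet→Band D ($915M); total welfare W = $4228M.
Pulse receives Band A at value $909M, so the others get W − 909 = $3319M.
Without Pulse: best allocation of the remaining 4 bidders over all 5 bands is PeakComm→Band E ($772M), Solara→Band C ($954M), TerraLink→Band A ($905M), VistaNet→Band D ($915M), total $3546M.
VCG payment = (others' best without Pulse) − (others' welfare with Pulse) = 3546 − 3319 = $227M.

Pulse pays $227M.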